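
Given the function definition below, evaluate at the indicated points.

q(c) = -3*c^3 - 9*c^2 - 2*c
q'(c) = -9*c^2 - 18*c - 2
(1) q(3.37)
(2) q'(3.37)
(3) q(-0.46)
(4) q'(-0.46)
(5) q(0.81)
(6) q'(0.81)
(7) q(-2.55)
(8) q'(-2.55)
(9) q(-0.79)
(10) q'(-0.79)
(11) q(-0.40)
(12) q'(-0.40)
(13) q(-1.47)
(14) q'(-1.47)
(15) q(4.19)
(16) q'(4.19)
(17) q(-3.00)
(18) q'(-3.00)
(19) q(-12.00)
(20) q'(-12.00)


(1) = -223.77
(2) = -164.87
(3) = -0.69
(4) = 4.38
(5) = -9.12
(6) = -22.48
(7) = -3.68
(8) = -14.62
(9) = -2.56
(10) = 6.60
(11) = -0.45
(12) = 3.76
(13) = -6.98
(14) = 5.01
(15) = -387.07
(16) = -235.42
(17) = 6.00
(18) = -29.00
(19) = 3912.00
(20) = -1082.00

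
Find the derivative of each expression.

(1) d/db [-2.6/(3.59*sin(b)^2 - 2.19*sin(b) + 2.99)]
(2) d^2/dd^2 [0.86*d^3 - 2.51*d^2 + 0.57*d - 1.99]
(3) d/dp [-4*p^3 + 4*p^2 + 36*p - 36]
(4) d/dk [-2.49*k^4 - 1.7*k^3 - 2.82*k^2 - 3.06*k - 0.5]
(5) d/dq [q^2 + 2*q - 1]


(1) = (18.668*sin(b) - 5.694)*cos(b)/(3.59*sin(b)^2 - 2.19*sin(b) + 2.99)^2
(2) = 5.16*d - 5.02
(3) = -12*p^2 + 8*p + 36
(4) = -9.96*k^3 - 5.1*k^2 - 5.64*k - 3.06
(5) = 2*q + 2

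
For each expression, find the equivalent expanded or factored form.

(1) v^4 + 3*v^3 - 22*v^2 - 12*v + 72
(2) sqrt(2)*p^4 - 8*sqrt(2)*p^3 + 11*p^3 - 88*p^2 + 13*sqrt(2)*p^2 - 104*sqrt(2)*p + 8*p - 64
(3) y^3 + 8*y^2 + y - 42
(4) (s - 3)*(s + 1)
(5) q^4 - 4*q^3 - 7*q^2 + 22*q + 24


(1) = (v - 3)*(v - 2)*(v + 2)*(v + 6)
(2) = (p - 8)*(p + sqrt(2))*(p + 4*sqrt(2))*(sqrt(2)*p + 1)
(3) = (y - 2)*(y + 3)*(y + 7)
(4) = s^2 - 2*s - 3
(5) = (q - 4)*(q - 3)*(q + 1)*(q + 2)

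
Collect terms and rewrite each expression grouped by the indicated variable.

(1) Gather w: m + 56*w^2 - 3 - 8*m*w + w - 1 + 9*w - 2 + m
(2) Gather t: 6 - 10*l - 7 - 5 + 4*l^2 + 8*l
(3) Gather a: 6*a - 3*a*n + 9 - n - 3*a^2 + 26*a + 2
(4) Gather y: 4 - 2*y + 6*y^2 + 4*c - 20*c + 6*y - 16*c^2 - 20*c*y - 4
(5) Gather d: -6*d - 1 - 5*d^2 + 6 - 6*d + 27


(1) = 2*m + 56*w^2 + w*(10 - 8*m) - 6
(2) = 4*l^2 - 2*l - 6
(3) = -3*a^2 + a*(32 - 3*n) - n + 11
(4) = -16*c^2 - 16*c + 6*y^2 + y*(4 - 20*c)
(5) = -5*d^2 - 12*d + 32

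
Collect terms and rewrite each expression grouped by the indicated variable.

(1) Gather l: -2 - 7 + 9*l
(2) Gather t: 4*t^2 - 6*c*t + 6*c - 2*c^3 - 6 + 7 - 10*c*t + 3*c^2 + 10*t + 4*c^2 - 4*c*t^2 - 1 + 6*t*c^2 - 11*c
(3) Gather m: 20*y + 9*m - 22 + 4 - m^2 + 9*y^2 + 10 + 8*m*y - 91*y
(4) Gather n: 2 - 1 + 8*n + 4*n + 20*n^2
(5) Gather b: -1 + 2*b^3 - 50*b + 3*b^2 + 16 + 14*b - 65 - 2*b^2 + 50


(1) = 9*l - 9
(2) = -2*c^3 + 7*c^2 - 5*c + t^2*(4 - 4*c) + t*(6*c^2 - 16*c + 10)
(3) = -m^2 + m*(8*y + 9) + 9*y^2 - 71*y - 8
(4) = 20*n^2 + 12*n + 1
(5) = 2*b^3 + b^2 - 36*b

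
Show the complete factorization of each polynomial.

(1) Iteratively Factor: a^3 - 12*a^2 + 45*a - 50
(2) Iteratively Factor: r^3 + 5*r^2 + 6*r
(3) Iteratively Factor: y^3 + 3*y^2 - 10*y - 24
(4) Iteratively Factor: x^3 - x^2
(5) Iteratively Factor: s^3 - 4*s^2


(1) = (a - 2)*(a^2 - 10*a + 25) = (a - 5)*(a - 2)*(a - 5)
(2) = (r + 3)*(r^2 + 2*r) = (r + 2)*(r + 3)*(r)
(3) = (y + 4)*(y^2 - y - 6) = (y + 2)*(y + 4)*(y - 3)
(4) = (x - 1)*(x^2) = x*(x - 1)*(x)
(5) = (s)*(s^2 - 4*s) = s*(s - 4)*(s)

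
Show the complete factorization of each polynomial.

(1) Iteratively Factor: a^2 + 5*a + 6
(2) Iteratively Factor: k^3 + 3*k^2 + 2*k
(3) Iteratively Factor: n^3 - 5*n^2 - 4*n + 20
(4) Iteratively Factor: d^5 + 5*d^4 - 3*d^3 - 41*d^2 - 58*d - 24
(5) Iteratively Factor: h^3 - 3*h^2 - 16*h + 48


(1) = (a + 3)*(a + 2)
(2) = (k)*(k^2 + 3*k + 2) = k*(k + 1)*(k + 2)
(3) = (n - 5)*(n^2 - 4) = (n - 5)*(n - 2)*(n + 2)
(4) = (d + 2)*(d^4 + 3*d^3 - 9*d^2 - 23*d - 12) = (d + 1)*(d + 2)*(d^3 + 2*d^2 - 11*d - 12) = (d - 3)*(d + 1)*(d + 2)*(d^2 + 5*d + 4) = (d - 3)*(d + 1)^2*(d + 2)*(d + 4)
(5) = (h + 4)*(h^2 - 7*h + 12) = (h - 3)*(h + 4)*(h - 4)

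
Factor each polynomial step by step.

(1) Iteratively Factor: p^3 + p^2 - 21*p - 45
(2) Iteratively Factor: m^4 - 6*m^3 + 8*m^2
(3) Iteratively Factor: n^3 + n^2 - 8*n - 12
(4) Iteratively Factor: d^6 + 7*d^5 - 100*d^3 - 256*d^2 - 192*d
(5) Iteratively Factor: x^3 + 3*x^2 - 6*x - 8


(1) = (p + 3)*(p^2 - 2*p - 15) = (p + 3)^2*(p - 5)
(2) = (m - 4)*(m^3 - 2*m^2) = m*(m - 4)*(m^2 - 2*m) = m*(m - 4)*(m - 2)*(m)
(3) = (n + 2)*(n^2 - n - 6) = (n - 3)*(n + 2)*(n + 2)
(4) = (d + 4)*(d^5 + 3*d^4 - 12*d^3 - 52*d^2 - 48*d) = (d + 2)*(d + 4)*(d^4 + d^3 - 14*d^2 - 24*d) = (d + 2)*(d + 3)*(d + 4)*(d^3 - 2*d^2 - 8*d) = (d - 4)*(d + 2)*(d + 3)*(d + 4)*(d^2 + 2*d) = d*(d - 4)*(d + 2)*(d + 3)*(d + 4)*(d + 2)
(5) = (x + 4)*(x^2 - x - 2) = (x + 1)*(x + 4)*(x - 2)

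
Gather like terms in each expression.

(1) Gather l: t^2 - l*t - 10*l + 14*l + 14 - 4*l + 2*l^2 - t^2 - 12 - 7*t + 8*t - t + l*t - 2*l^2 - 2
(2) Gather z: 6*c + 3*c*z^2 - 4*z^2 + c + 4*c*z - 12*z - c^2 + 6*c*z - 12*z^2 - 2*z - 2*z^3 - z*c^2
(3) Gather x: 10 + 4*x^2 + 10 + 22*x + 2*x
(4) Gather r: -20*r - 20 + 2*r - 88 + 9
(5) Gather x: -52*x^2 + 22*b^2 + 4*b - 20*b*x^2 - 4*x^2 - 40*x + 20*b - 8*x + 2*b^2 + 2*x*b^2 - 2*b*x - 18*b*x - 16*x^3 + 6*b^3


(1) = 0
(2) = -c^2 + 7*c - 2*z^3 + z^2*(3*c - 16) + z*(-c^2 + 10*c - 14)
(3) = 4*x^2 + 24*x + 20
(4) = -18*r - 99
(5) = 6*b^3 + 24*b^2 + 24*b - 16*x^3 + x^2*(-20*b - 56) + x*(2*b^2 - 20*b - 48)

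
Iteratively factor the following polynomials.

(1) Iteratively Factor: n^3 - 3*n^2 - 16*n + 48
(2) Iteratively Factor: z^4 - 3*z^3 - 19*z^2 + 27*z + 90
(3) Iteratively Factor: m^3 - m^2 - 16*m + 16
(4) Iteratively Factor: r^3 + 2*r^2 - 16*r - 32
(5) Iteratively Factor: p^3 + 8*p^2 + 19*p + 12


(1) = (n - 3)*(n^2 - 16) = (n - 4)*(n - 3)*(n + 4)
(2) = (z - 5)*(z^3 + 2*z^2 - 9*z - 18) = (z - 5)*(z + 2)*(z^2 - 9) = (z - 5)*(z + 2)*(z + 3)*(z - 3)
(3) = (m - 4)*(m^2 + 3*m - 4) = (m - 4)*(m + 4)*(m - 1)
(4) = (r + 2)*(r^2 - 16) = (r + 2)*(r + 4)*(r - 4)
(5) = (p + 4)*(p^2 + 4*p + 3) = (p + 1)*(p + 4)*(p + 3)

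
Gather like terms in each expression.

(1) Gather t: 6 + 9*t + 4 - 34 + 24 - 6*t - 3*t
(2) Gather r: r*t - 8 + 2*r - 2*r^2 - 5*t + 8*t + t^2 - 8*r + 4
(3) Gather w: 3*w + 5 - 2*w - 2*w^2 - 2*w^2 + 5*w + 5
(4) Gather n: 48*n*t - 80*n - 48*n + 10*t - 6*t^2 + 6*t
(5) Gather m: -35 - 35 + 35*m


(1) = 0
(2) = -2*r^2 + r*(t - 6) + t^2 + 3*t - 4
(3) = -4*w^2 + 6*w + 10
(4) = n*(48*t - 128) - 6*t^2 + 16*t
(5) = 35*m - 70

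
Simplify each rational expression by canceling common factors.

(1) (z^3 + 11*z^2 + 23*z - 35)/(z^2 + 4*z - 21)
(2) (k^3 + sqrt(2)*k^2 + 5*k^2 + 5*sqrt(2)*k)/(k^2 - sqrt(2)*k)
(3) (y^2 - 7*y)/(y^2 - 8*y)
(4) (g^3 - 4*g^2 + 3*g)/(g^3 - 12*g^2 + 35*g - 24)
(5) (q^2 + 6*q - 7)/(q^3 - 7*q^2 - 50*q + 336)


(1) = (z^2 + 4*z - 5)/(z - 3)
(2) = (k^2 + k*(sqrt(2) + 5) + 5*sqrt(2))/(k - sqrt(2))
(3) = (y - 7)/(y - 8)
(4) = g/(g - 8)
(5) = (q - 1)/(q^2 - 14*q + 48)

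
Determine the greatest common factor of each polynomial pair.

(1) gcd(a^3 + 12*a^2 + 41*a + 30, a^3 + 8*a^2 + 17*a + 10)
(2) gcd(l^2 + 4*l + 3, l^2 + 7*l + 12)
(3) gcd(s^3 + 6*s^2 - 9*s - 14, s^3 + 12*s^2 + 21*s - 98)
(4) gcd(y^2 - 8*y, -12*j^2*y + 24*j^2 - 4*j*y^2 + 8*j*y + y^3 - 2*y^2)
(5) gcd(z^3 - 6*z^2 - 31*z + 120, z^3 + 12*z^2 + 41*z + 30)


(1) = gcd((a + 1)*(a + 5)*(a + 6), (a + 1)*(a + 2)*(a + 5)) = a^2 + 6*a + 5
(2) = l + 3
(3) = s^2 + 5*s - 14
(4) = 1
(5) = z + 5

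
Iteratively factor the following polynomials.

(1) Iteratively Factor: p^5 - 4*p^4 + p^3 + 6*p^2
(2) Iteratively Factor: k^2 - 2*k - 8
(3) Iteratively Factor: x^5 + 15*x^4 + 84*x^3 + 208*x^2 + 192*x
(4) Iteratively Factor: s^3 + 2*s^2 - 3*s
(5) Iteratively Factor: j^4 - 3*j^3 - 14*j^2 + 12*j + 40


(1) = (p + 1)*(p^4 - 5*p^3 + 6*p^2) = (p - 2)*(p + 1)*(p^3 - 3*p^2) = p*(p - 2)*(p + 1)*(p^2 - 3*p) = p*(p - 3)*(p - 2)*(p + 1)*(p)
(2) = (k + 2)*(k - 4)
(3) = (x + 4)*(x^4 + 11*x^3 + 40*x^2 + 48*x) = (x + 4)^2*(x^3 + 7*x^2 + 12*x) = x*(x + 4)^2*(x^2 + 7*x + 12) = x*(x + 3)*(x + 4)^2*(x + 4)
(4) = (s)*(s^2 + 2*s - 3) = s*(s - 1)*(s + 3)
(5) = (j + 2)*(j^3 - 5*j^2 - 4*j + 20) = (j - 2)*(j + 2)*(j^2 - 3*j - 10) = (j - 5)*(j - 2)*(j + 2)*(j + 2)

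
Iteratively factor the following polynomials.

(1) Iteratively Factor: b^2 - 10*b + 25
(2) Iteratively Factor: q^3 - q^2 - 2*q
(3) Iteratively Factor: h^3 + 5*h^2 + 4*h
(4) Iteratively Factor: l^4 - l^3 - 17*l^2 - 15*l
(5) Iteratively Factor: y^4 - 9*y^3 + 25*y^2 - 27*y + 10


(1) = (b - 5)*(b - 5)
(2) = (q + 1)*(q^2 - 2*q) = q*(q + 1)*(q - 2)
(3) = (h + 1)*(h^2 + 4*h) = h*(h + 1)*(h + 4)
(4) = (l + 3)*(l^3 - 4*l^2 - 5*l) = (l + 1)*(l + 3)*(l^2 - 5*l) = l*(l + 1)*(l + 3)*(l - 5)
(5) = (y - 1)*(y^3 - 8*y^2 + 17*y - 10) = (y - 5)*(y - 1)*(y^2 - 3*y + 2) = (y - 5)*(y - 2)*(y - 1)*(y - 1)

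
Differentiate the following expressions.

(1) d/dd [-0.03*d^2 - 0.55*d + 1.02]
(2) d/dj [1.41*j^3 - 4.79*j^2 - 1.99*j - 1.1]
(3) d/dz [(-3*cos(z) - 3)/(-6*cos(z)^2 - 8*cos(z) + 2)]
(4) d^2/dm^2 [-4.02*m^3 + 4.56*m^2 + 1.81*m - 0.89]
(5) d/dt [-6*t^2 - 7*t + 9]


(1) = -0.06*d - 0.55
(2) = 4.23*j^2 - 9.58*j - 1.99
(3) = 3*(3*cos(z)^2 + 6*cos(z) + 5)*sin(z)/(2*(-3*sin(z)^2 + 4*cos(z) + 2)^2)
(4) = 9.12 - 24.12*m
(5) = -12*t - 7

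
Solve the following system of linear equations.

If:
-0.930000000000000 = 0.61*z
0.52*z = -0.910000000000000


Then:
No Solution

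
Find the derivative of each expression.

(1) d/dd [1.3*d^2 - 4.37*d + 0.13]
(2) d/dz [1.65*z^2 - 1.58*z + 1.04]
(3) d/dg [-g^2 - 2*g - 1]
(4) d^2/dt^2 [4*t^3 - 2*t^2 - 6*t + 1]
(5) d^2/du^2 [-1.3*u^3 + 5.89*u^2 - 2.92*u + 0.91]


(1) = 2.6*d - 4.37
(2) = 3.3*z - 1.58
(3) = -2*g - 2
(4) = 24*t - 4
(5) = 11.78 - 7.8*u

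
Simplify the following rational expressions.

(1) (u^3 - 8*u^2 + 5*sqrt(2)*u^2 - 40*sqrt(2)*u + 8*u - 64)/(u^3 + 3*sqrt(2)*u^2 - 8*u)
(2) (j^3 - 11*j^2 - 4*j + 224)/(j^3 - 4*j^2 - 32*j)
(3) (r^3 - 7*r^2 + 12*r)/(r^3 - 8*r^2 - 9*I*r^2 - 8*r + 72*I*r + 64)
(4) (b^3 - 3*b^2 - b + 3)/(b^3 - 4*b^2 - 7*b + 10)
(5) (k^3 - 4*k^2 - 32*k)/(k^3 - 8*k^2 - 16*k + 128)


(1) = (u^2 + u*(-8 + sqrt(2)) - 8*sqrt(2))/(u^2 - sqrt(2)*u)
(2) = (j - 7)/j
(3) = (r^3 - 7*r^2 + 12*r)/(r^3 + r^2*(-8 - 9*I) + r*(-8 + 72*I) + 64)
(4) = (b^2 - 2*b - 3)/(b^2 - 3*b - 10)
(5) = k/(k - 4)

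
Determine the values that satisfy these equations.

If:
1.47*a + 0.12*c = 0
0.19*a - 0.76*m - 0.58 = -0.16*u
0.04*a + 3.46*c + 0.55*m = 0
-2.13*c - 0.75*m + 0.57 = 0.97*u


Then:
a = -0.01
c = 0.09
m = -0.59
u = 0.84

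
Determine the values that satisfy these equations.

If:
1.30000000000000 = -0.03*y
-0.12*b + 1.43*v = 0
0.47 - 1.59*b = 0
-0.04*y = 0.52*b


Then:
No Solution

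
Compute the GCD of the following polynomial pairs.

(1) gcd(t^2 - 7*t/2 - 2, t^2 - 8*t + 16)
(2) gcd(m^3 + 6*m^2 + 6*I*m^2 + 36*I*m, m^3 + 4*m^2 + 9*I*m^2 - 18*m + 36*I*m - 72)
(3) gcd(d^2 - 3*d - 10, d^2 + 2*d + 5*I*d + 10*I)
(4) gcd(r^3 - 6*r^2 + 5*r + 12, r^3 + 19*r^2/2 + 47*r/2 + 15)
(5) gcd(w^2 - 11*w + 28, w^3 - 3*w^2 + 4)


(1) = gcd((t - 4)*(t + 1/2), (t - 4)^2) = t - 4
(2) = gcd(m*(m + 6)*(m + 6*I), (m + 4)*(m + 3*I)*(m + 6*I)) = m + 6*I
(3) = gcd((d - 5)*(d + 2), (d + 2)*(d + 5*I)) = d + 2
(4) = r + 1
(5) = 1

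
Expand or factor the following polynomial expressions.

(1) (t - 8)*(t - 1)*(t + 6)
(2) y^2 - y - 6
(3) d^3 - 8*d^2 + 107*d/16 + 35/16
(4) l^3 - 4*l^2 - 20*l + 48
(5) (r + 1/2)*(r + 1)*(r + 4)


(1) = t^3 - 3*t^2 - 46*t + 48
(2) = (y - 3)*(y + 2)
(3) = (d - 7)*(d - 5/4)*(d + 1/4)
(4) = (l - 6)*(l - 2)*(l + 4)
(5) = r^3 + 11*r^2/2 + 13*r/2 + 2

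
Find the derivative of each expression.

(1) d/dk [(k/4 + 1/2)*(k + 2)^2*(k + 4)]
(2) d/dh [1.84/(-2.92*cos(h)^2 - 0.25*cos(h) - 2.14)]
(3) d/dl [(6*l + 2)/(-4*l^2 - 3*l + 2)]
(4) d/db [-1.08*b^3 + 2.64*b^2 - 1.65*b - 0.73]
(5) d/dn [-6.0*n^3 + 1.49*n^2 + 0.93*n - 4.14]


(1) = (k + 2)^2*(k + 7/2)
(2) = -(10.7456*cos(h) + 0.46)*sin(h)/(2.92*cos(h)^2 + 0.25*cos(h) + 2.14)^2
(3) = 2*(12*l^2 + 8*l + 9)/(16*l^4 + 24*l^3 - 7*l^2 - 12*l + 4)
(4) = -3.24*b^2 + 5.28*b - 1.65
(5) = -18.0*n^2 + 2.98*n + 0.93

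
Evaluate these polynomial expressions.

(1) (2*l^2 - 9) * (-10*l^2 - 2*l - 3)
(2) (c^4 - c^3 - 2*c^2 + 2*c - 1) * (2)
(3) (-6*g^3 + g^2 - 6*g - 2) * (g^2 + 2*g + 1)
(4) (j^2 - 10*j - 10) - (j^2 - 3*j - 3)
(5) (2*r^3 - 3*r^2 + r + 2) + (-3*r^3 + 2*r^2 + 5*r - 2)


(1) = -20*l^4 - 4*l^3 + 84*l^2 + 18*l + 27
(2) = 2*c^4 - 2*c^3 - 4*c^2 + 4*c - 2
(3) = -6*g^5 - 11*g^4 - 10*g^3 - 13*g^2 - 10*g - 2
(4) = -7*j - 7
(5) = -r^3 - r^2 + 6*r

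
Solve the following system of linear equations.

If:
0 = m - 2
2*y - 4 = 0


Then:
m = 2
y = 2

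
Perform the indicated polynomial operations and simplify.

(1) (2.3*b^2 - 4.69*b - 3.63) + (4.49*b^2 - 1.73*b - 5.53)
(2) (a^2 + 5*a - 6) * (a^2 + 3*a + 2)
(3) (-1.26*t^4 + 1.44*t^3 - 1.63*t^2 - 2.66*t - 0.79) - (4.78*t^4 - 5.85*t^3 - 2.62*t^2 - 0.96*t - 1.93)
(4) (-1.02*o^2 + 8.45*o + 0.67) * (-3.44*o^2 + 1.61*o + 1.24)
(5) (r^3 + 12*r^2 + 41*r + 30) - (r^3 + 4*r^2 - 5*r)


(1) = 6.79*b^2 - 6.42*b - 9.16
(2) = a^4 + 8*a^3 + 11*a^2 - 8*a - 12
(3) = -6.04*t^4 + 7.29*t^3 + 0.99*t^2 - 1.7*t + 1.14
(4) = 3.5088*o^4 - 30.7102*o^3 + 10.0349*o^2 + 11.5567*o + 0.8308
(5) = 8*r^2 + 46*r + 30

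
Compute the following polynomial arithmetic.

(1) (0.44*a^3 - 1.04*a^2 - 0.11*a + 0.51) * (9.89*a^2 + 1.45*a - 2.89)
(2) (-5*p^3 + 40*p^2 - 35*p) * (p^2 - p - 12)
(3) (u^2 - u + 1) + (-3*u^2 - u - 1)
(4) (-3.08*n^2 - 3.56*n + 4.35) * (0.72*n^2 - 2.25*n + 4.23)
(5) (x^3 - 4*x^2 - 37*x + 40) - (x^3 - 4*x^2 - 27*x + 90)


(1) = 4.3516*a^5 - 9.6476*a^4 - 3.8675*a^3 + 7.89*a^2 + 1.0574*a - 1.4739
(2) = -5*p^5 + 45*p^4 - 15*p^3 - 445*p^2 + 420*p
(3) = -2*u^2 - 2*u
(4) = -2.2176*n^4 + 4.3668*n^3 - 1.8864*n^2 - 24.8463*n + 18.4005
(5) = -10*x - 50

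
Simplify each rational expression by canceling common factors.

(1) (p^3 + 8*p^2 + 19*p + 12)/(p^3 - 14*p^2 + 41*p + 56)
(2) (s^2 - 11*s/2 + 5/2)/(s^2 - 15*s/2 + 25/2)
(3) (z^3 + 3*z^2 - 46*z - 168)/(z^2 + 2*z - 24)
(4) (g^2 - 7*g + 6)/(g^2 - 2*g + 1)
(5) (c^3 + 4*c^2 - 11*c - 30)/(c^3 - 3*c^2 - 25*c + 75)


(1) = (p^2 + 7*p + 12)/(p^2 - 15*p + 56)
(2) = (2*s - 1)/(2*s - 5)
(3) = (z^2 - 3*z - 28)/(z - 4)
(4) = (g - 6)/(g - 1)
(5) = (c + 2)/(c - 5)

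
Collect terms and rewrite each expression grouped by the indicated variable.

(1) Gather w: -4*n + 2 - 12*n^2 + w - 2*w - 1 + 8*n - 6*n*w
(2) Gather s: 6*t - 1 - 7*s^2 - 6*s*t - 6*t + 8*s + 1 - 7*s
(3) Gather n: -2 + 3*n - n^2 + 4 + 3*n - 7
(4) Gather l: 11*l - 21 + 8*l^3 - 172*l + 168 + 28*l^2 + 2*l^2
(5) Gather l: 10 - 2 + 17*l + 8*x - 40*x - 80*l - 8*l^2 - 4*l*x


(1) = -12*n^2 + 4*n + w*(-6*n - 1) + 1
(2) = -7*s^2 + s*(1 - 6*t)
(3) = -n^2 + 6*n - 5
(4) = 8*l^3 + 30*l^2 - 161*l + 147
(5) = -8*l^2 + l*(-4*x - 63) - 32*x + 8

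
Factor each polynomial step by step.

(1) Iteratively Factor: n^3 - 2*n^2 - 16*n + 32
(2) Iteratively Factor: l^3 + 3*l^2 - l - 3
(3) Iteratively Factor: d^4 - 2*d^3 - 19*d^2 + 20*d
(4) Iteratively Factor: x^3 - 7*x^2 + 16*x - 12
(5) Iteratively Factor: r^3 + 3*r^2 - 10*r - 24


(1) = (n + 4)*(n^2 - 6*n + 8) = (n - 4)*(n + 4)*(n - 2)
(2) = (l + 1)*(l^2 + 2*l - 3) = (l + 1)*(l + 3)*(l - 1)
(3) = (d)*(d^3 - 2*d^2 - 19*d + 20) = d*(d - 5)*(d^2 + 3*d - 4) = d*(d - 5)*(d - 1)*(d + 4)
(4) = (x - 2)*(x^2 - 5*x + 6) = (x - 3)*(x - 2)*(x - 2)
(5) = (r + 4)*(r^2 - r - 6) = (r - 3)*(r + 4)*(r + 2)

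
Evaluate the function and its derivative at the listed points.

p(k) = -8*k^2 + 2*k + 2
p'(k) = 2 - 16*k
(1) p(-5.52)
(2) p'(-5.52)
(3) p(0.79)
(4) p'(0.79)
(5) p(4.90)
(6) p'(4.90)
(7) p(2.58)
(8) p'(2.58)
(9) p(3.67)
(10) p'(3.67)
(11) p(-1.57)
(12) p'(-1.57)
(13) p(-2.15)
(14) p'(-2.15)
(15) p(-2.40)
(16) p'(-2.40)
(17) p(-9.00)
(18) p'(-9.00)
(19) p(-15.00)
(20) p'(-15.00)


(1) = -252.80
(2) = 90.32
(3) = -1.41
(4) = -10.64
(5) = -180.28
(6) = -76.40
(7) = -46.09
(8) = -39.28
(9) = -98.41
(10) = -56.72
(11) = -20.86
(12) = 27.12
(13) = -39.28
(14) = 36.40
(15) = -48.88
(16) = 40.40
(17) = -664.00
(18) = 146.00
(19) = -1828.00
(20) = 242.00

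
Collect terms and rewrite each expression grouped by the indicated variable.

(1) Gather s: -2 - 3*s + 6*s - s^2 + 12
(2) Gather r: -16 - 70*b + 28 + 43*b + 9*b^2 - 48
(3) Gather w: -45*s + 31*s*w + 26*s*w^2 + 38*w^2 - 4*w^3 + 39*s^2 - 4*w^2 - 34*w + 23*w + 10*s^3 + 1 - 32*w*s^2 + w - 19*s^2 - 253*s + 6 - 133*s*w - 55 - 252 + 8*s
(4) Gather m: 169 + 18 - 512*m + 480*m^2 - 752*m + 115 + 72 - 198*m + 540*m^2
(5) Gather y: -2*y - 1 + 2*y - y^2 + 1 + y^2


(1) = -s^2 + 3*s + 10
(2) = 9*b^2 - 27*b - 36
(3) = 10*s^3 + 20*s^2 - 290*s - 4*w^3 + w^2*(26*s + 34) + w*(-32*s^2 - 102*s - 10) - 300
(4) = 1020*m^2 - 1462*m + 374
(5) = 0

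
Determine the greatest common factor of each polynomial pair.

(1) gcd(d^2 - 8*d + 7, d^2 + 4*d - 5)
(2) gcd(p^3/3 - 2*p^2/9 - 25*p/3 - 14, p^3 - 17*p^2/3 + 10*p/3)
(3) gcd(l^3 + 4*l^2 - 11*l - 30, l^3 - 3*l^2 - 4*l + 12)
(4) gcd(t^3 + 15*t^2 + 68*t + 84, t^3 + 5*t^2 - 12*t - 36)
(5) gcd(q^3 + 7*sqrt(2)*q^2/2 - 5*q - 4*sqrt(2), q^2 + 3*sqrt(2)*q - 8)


(1) = d - 1
(2) = gcd((p/3 + 1)*(p - 6)*(p + 7/3), p*(p - 5)*(p - 2/3)) = 1
(3) = gcd((l - 3)*(l + 2)*(l + 5), (l - 3)*(l - 2)*(l + 2)) = l^2 - l - 6
(4) = gcd((t + 2)*(t + 6)*(t + 7), (t - 3)*(t + 2)*(t + 6)) = t^2 + 8*t + 12
(5) = q^2 + 3*sqrt(2)*q - 8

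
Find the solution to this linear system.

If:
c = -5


Then:
c = -5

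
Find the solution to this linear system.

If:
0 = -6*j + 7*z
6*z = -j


Then:
j = 0
z = 0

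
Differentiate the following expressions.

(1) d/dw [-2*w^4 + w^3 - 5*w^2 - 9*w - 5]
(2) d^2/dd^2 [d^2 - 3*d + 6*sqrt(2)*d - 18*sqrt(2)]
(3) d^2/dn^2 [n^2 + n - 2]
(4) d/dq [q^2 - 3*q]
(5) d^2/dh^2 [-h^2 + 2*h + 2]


(1) = -8*w^3 + 3*w^2 - 10*w - 9
(2) = 2
(3) = 2
(4) = 2*q - 3
(5) = -2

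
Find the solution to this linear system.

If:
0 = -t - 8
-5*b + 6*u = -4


Then:
b = 6*u/5 + 4/5
t = -8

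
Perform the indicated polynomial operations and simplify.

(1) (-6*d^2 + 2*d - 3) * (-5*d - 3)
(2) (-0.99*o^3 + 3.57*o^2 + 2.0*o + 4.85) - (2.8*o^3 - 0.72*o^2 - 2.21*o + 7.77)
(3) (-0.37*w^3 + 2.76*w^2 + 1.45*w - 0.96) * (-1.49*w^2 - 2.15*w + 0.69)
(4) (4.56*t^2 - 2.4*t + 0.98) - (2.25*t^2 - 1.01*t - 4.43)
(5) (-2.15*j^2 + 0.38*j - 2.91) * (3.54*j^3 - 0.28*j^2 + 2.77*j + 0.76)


(1) = 30*d^3 + 8*d^2 + 9*d + 9
(2) = -3.79*o^3 + 4.29*o^2 + 4.21*o - 2.92
(3) = 0.5513*w^5 - 3.3169*w^4 - 8.3498*w^3 + 0.2173*w^2 + 3.0645*w - 0.6624
(4) = 2.31*t^2 - 1.39*t + 5.41
(5) = -7.611*j^5 + 1.9472*j^4 - 16.3633*j^3 + 0.2334*j^2 - 7.7719*j - 2.2116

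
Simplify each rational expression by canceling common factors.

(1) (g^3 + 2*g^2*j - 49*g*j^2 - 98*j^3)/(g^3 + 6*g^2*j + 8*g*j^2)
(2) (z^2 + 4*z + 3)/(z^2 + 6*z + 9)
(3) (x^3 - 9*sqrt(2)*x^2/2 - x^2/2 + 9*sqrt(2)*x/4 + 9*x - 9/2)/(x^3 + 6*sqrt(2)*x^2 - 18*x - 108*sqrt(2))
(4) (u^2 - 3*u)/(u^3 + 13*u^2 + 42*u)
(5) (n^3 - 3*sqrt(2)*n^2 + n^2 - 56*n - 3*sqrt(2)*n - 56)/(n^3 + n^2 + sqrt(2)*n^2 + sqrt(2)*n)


(1) = (g^2 - 49*j^2)/(g^2 + 4*g*j)
(2) = (z + 1)/(z + 3)
(3) = (4*x^2 + x*(-6*sqrt(2) - 2) + 3*sqrt(2))/(4*x^2 + 36*sqrt(2)*x + 144)
(4) = (u - 3)/(u^2 + 13*u + 42)
(5) = (n^2 - 3*sqrt(2)*n - 56)/(n^2 + sqrt(2)*n)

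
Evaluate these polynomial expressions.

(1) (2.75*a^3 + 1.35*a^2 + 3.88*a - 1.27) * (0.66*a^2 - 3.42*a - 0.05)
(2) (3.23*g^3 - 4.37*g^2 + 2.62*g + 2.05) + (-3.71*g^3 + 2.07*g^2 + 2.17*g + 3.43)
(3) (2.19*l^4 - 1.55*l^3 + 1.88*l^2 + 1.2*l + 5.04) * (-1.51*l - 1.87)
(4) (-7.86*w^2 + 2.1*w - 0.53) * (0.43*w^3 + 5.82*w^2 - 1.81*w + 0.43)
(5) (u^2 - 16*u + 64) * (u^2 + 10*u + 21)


(1) = 1.815*a^5 - 8.514*a^4 - 2.1937*a^3 - 14.1753*a^2 + 4.1494*a + 0.0635
(2) = -0.48*g^3 - 2.3*g^2 + 4.79*g + 5.48
(3) = -3.3069*l^5 - 1.7548*l^4 + 0.0597*l^3 - 5.3276*l^2 - 9.8544*l - 9.4248
(4) = -3.3798*w^5 - 44.8422*w^4 + 26.2207*w^3 - 10.2654*w^2 + 1.8623*w - 0.2279
(5) = u^4 - 6*u^3 - 75*u^2 + 304*u + 1344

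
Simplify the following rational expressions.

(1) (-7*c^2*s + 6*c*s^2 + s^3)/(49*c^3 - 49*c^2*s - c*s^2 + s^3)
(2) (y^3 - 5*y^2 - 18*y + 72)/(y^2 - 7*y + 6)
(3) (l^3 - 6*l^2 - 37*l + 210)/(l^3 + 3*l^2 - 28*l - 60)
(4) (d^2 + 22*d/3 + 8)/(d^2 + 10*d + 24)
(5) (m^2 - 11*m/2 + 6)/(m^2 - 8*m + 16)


(1) = s/(-7*c + s)
(2) = (y^2 + y - 12)/(y - 1)
(3) = (l - 7)/(l + 2)
(4) = (3*d + 4)/(3*d + 12)
(5) = (2*m - 3)/(2*m - 8)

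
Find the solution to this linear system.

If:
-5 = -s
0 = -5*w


Then:
s = 5
w = 0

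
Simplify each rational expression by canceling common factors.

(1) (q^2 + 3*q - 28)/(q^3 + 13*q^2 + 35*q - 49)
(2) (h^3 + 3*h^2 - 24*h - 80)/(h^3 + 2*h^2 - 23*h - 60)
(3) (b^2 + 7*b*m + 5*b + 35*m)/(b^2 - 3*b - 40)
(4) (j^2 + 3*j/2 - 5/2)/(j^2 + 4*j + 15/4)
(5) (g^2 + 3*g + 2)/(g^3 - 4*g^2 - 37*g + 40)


(1) = (q - 4)/(q^2 + 6*q - 7)
(2) = (h + 4)/(h + 3)
(3) = (b + 7*m)/(b - 8)
(4) = (2*j - 2)/(2*j + 3)
(5) = (g^2 + 3*g + 2)/(g^3 - 4*g^2 - 37*g + 40)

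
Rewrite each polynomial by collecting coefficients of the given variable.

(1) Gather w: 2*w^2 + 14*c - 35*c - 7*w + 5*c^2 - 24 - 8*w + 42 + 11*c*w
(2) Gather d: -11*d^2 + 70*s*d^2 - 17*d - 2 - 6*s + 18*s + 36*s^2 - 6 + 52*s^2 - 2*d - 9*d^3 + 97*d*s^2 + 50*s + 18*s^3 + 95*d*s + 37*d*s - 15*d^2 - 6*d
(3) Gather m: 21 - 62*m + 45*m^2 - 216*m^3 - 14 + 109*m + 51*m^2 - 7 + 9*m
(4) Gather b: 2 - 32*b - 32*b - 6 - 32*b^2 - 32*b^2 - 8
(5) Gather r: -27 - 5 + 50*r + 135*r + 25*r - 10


(1) = 5*c^2 - 21*c + 2*w^2 + w*(11*c - 15) + 18
(2) = -9*d^3 + d^2*(70*s - 26) + d*(97*s^2 + 132*s - 25) + 18*s^3 + 88*s^2 + 62*s - 8
(3) = -216*m^3 + 96*m^2 + 56*m
(4) = -64*b^2 - 64*b - 12
(5) = 210*r - 42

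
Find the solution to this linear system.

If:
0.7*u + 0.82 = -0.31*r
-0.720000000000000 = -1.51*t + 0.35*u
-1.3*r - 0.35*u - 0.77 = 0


Then:
r = -0.31
t = 0.24
u = -1.03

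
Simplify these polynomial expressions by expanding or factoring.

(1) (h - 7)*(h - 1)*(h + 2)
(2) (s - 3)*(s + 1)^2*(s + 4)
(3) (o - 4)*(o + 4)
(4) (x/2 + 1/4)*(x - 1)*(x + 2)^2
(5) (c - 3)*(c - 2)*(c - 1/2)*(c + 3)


(1) = h^3 - 6*h^2 - 9*h + 14
(2) = s^4 + 3*s^3 - 9*s^2 - 23*s - 12
(3) = o^2 - 16
(4) = x^4/2 + 7*x^3/4 + 3*x^2/4 - 2*x - 1
(5) = c^4 - 5*c^3/2 - 8*c^2 + 45*c/2 - 9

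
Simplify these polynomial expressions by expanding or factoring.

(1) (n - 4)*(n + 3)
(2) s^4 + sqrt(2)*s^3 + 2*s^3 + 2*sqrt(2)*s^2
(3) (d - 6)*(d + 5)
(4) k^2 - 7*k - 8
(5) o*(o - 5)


(1) = n^2 - n - 12
(2) = s^2*(s + 2)*(s + sqrt(2))
(3) = d^2 - d - 30
(4) = (k - 8)*(k + 1)
(5) = o^2 - 5*o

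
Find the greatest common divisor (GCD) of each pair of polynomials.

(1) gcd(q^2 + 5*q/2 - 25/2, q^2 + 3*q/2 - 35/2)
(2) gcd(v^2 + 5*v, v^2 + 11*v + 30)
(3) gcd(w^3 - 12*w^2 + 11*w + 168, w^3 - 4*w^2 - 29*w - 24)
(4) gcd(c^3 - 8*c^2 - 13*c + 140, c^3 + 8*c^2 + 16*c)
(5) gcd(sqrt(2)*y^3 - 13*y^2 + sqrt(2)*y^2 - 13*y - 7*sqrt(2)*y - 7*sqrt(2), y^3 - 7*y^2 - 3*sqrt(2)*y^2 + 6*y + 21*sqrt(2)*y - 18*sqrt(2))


(1) = gcd((q - 5/2)*(q + 5), (q - 7/2)*(q + 5)) = q + 5
(2) = gcd(v*(v + 5), (v + 5)*(v + 6)) = v + 5
(3) = w^2 - 5*w - 24
(4) = c + 4
(5) = gcd((y + 1)*(y - 7*sqrt(2))*(sqrt(2)*y + 1), (y - 6)*(y - 1)*(y - 3*sqrt(2))) = 1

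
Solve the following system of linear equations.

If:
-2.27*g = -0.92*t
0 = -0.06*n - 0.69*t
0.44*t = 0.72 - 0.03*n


Then:
g = 3.07
n = -87.16
t = 7.58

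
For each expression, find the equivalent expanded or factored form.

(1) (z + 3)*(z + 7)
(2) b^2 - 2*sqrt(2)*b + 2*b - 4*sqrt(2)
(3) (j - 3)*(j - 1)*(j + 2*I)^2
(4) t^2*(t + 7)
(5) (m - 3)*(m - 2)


(1) = z^2 + 10*z + 21
(2) = (b + 2)*(b - 2*sqrt(2))
(3) = j^4 - 4*j^3 + 4*I*j^3 - j^2 - 16*I*j^2 + 16*j + 12*I*j - 12
(4) = t^3 + 7*t^2
(5) = m^2 - 5*m + 6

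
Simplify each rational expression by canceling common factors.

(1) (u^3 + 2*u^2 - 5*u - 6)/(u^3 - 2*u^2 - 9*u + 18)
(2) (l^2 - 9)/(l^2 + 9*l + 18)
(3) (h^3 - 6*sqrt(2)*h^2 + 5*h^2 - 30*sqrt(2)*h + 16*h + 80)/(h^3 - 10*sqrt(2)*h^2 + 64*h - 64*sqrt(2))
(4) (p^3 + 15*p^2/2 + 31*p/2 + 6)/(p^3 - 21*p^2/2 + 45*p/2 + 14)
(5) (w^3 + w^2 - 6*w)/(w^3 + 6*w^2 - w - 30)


(1) = (u + 1)/(u - 3)
(2) = (l - 3)/(l + 6)
(3) = (h + 5)/(h - 4*sqrt(2))
(4) = (p^2 + 7*p + 12)/(p^2 - 11*p + 28)
(5) = w/(w + 5)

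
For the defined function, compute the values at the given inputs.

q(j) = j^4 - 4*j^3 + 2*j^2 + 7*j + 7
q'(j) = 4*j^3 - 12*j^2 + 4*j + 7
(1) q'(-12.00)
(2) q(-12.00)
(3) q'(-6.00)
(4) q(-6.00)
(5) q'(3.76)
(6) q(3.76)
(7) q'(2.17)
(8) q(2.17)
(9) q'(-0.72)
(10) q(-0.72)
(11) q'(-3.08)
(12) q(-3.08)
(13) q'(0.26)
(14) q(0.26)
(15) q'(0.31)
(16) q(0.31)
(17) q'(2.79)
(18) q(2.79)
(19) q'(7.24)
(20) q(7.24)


(1) = -8681.00
(2) = 27859.00
(3) = -1313.00
(4) = 2197.00
(5) = 65.02
(6) = 48.84
(7) = 0.05
(8) = 12.91
(9) = -3.59
(10) = 4.76
(11) = -236.03
(12) = 211.28
(13) = 7.30
(14) = 8.89
(15) = 7.21
(16) = 9.25
(17) = 11.62
(18) = 15.82
(19) = 924.96
(20) = 1392.11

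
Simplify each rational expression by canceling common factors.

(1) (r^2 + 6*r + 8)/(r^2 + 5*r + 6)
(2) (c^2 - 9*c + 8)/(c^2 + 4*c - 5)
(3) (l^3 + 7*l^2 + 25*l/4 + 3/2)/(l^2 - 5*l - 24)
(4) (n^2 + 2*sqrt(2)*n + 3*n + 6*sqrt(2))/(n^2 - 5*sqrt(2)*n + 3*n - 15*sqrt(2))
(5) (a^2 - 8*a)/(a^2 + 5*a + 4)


(1) = (r + 4)/(r + 3)
(2) = (c - 8)/(c + 5)
(3) = (4*l^3 + 28*l^2 + 25*l + 6)/(4*l^2 - 20*l - 96)
(4) = (n + 2*sqrt(2))/(n - 5*sqrt(2))
(5) = (a^2 - 8*a)/(a^2 + 5*a + 4)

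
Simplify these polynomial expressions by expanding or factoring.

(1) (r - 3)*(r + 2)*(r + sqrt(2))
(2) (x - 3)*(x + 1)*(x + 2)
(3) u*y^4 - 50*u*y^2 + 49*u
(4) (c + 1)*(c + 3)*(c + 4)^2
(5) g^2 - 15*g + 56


(1) = r^3 - r^2 + sqrt(2)*r^2 - 6*r - sqrt(2)*r - 6*sqrt(2)
(2) = x^3 - 7*x - 6
(3) = (y - 7)*(y - 1)*(y + 7)*(u*y + u)
(4) = c^4 + 12*c^3 + 51*c^2 + 88*c + 48
(5) = (g - 8)*(g - 7)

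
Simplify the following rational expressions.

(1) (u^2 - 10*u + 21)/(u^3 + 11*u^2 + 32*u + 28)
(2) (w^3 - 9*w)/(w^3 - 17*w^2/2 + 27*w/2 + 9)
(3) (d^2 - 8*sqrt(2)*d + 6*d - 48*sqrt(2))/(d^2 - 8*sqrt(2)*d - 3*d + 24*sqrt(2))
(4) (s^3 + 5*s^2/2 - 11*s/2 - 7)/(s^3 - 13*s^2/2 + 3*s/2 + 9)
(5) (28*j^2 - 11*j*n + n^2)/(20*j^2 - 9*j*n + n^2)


(1) = (u^2 - 10*u + 21)/(u^3 + 11*u^2 + 32*u + 28)
(2) = (2*w^2 + 6*w)/(2*w^2 - 11*w - 6)
(3) = (d + 6)/(d - 3)
(4) = (2*s^2 + 3*s - 14)/(2*s^2 - 15*s + 18)
(5) = (7*j - n)/(5*j - n)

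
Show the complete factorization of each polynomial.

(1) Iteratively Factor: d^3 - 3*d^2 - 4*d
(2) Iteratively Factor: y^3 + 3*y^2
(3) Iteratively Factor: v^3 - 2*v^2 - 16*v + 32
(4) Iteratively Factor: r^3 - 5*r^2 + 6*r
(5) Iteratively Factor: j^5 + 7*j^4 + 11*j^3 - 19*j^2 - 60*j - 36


(1) = (d - 4)*(d^2 + d) = d*(d - 4)*(d + 1)
(2) = (y + 3)*(y^2) = y*(y + 3)*(y)
(3) = (v - 4)*(v^2 + 2*v - 8) = (v - 4)*(v + 4)*(v - 2)
(4) = (r - 2)*(r^2 - 3*r) = (r - 3)*(r - 2)*(r)
(5) = (j + 1)*(j^4 + 6*j^3 + 5*j^2 - 24*j - 36) = (j + 1)*(j + 3)*(j^3 + 3*j^2 - 4*j - 12) = (j + 1)*(j + 3)^2*(j^2 - 4) = (j + 1)*(j + 2)*(j + 3)^2*(j - 2)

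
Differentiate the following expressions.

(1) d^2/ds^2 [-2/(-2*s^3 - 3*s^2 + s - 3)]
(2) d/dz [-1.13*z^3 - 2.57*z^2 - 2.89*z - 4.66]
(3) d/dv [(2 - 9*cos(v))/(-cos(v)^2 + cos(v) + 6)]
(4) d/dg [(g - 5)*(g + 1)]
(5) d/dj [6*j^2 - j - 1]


(1) = 4*(-3*(2*s + 1)*(2*s^3 + 3*s^2 - s + 3) + (6*s^2 + 6*s - 1)^2)/(2*s^3 + 3*s^2 - s + 3)^3
(2) = -3.39*z^2 - 5.14*z - 2.89
(3) = (-9*sin(v)^2 - 4*cos(v) + 65)*sin(v)/(sin(v)^2 + cos(v) + 5)^2
(4) = 2*g - 4
(5) = 12*j - 1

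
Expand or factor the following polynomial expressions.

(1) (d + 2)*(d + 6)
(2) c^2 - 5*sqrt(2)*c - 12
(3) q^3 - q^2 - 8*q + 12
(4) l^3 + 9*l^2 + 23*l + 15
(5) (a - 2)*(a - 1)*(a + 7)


(1) = d^2 + 8*d + 12
(2) = (c - 6*sqrt(2))*(c + sqrt(2))
(3) = (q - 2)^2*(q + 3)
(4) = (l + 1)*(l + 3)*(l + 5)
(5) = a^3 + 4*a^2 - 19*a + 14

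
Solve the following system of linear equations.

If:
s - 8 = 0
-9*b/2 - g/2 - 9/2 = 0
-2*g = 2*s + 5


Then:
b = 1/6
g = -21/2
s = 8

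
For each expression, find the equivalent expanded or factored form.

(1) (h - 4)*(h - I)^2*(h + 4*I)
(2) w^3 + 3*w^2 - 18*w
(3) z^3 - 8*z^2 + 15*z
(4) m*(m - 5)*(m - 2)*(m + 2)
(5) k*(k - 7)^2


(1) = h^4 - 4*h^3 + 2*I*h^3 + 7*h^2 - 8*I*h^2 - 28*h - 4*I*h + 16*I
(2) = w*(w - 3)*(w + 6)
(3) = z*(z - 5)*(z - 3)
(4) = m^4 - 5*m^3 - 4*m^2 + 20*m
(5) = k^3 - 14*k^2 + 49*k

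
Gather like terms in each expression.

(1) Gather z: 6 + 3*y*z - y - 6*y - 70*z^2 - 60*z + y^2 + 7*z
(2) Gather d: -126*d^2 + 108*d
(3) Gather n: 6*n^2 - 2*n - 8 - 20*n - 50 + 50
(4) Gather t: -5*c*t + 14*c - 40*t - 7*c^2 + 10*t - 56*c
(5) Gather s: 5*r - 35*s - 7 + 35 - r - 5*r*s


(1) = y^2 - 7*y - 70*z^2 + z*(3*y - 53) + 6
(2) = -126*d^2 + 108*d
(3) = 6*n^2 - 22*n - 8
(4) = -7*c^2 - 42*c + t*(-5*c - 30)
(5) = 4*r + s*(-5*r - 35) + 28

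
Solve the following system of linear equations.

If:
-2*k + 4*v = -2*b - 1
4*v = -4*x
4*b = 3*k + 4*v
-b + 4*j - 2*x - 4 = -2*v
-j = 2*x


Then:
b = 29
j = 11/2
k = 35
v = 11/4
x = -11/4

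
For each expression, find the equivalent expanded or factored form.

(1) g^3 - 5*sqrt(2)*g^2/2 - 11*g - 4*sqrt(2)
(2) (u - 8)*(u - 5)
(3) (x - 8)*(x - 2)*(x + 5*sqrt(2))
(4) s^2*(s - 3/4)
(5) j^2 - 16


(1) = (g - 4*sqrt(2))*(g + sqrt(2)/2)*(g + sqrt(2))
(2) = u^2 - 13*u + 40
(3) = x^3 - 10*x^2 + 5*sqrt(2)*x^2 - 50*sqrt(2)*x + 16*x + 80*sqrt(2)
(4) = s^3 - 3*s^2/4
(5) = (j - 4)*(j + 4)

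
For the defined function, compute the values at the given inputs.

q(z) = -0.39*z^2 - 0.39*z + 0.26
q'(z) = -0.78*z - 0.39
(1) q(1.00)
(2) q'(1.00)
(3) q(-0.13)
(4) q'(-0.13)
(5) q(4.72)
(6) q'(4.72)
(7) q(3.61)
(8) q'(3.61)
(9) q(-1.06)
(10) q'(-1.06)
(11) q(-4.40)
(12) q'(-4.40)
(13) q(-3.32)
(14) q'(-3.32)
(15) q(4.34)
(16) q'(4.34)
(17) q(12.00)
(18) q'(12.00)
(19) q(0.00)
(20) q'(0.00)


(1) = -0.52
(2) = -1.17
(3) = 0.30
(4) = -0.29
(5) = -10.27
(6) = -4.07
(7) = -6.23
(8) = -3.21
(9) = 0.24
(10) = 0.44
(11) = -5.57
(12) = 3.04
(13) = -2.74
(14) = 2.20
(15) = -8.78
(16) = -3.78
(17) = -60.58
(18) = -9.75
(19) = 0.26
(20) = -0.39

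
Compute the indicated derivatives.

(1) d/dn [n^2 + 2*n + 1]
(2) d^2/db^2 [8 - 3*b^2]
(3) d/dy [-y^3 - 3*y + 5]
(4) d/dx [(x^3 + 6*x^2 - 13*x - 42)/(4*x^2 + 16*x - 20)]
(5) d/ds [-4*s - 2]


(1) = 2*n + 2
(2) = -6
(3) = -3*y^2 - 3
(4) = (x^4 + 8*x^3 + 22*x^2 + 24*x + 233)/(4*(x^4 + 8*x^3 + 6*x^2 - 40*x + 25))
(5) = -4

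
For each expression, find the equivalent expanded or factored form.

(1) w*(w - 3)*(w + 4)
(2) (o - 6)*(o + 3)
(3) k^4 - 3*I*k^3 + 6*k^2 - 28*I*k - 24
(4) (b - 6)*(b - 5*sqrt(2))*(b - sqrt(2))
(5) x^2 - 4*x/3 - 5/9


(1) = w^3 + w^2 - 12*w
(2) = o^2 - 3*o - 18
(3) = (k - 2*I)^3*(k + 3*I)
(4) = b^3 - 6*sqrt(2)*b^2 - 6*b^2 + 10*b + 36*sqrt(2)*b - 60
(5) = (x - 5/3)*(x + 1/3)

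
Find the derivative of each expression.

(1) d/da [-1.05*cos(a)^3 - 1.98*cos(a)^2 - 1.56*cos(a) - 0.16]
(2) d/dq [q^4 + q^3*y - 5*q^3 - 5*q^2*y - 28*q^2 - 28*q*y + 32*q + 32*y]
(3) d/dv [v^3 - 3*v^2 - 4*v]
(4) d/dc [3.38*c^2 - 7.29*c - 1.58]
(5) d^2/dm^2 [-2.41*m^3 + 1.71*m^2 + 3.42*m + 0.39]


(1) = (3.15*cos(a)^2 + 3.96*cos(a) + 1.56)*sin(a)
(2) = 4*q^3 + 3*q^2*y - 15*q^2 - 10*q*y - 56*q - 28*y + 32
(3) = 3*v^2 - 6*v - 4
(4) = 6.76*c - 7.29
(5) = 3.42 - 14.46*m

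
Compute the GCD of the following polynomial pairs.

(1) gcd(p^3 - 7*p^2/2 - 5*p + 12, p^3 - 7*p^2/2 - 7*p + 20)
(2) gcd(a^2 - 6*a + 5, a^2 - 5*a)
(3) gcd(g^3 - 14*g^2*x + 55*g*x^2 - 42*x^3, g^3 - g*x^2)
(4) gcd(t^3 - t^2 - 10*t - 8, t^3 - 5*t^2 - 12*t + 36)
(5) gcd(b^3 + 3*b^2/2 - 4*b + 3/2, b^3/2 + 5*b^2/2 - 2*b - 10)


(1) = gcd((p - 4)*(p - 3/2)*(p + 2), (p - 4)*(p - 2)*(p + 5/2)) = p - 4
(2) = a - 5
(3) = gcd((g - 7*x)*(g - 6*x)*(g - x), g*(g - x)*(g + x)) = -g + x
(4) = gcd((t - 4)*(t + 1)*(t + 2), (t - 6)*(t - 2)*(t + 3)) = 1
(5) = 1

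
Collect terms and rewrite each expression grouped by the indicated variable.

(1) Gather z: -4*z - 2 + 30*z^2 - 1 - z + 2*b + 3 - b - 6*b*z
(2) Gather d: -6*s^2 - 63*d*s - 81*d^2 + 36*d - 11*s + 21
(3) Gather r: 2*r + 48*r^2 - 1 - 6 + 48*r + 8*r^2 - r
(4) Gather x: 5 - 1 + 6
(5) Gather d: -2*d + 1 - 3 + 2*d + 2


(1) = b + 30*z^2 + z*(-6*b - 5)
(2) = -81*d^2 + d*(36 - 63*s) - 6*s^2 - 11*s + 21
(3) = 56*r^2 + 49*r - 7
(4) = 10
(5) = 0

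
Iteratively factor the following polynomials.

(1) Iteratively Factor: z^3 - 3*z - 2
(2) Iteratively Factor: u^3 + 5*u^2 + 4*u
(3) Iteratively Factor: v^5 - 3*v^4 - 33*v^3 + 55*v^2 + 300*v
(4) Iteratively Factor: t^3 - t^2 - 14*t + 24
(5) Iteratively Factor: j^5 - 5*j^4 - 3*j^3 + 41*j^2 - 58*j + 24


(1) = (z - 2)*(z^2 + 2*z + 1) = (z - 2)*(z + 1)*(z + 1)
(2) = (u)*(u^2 + 5*u + 4) = u*(u + 4)*(u + 1)
(3) = (v + 4)*(v^4 - 7*v^3 - 5*v^2 + 75*v) = (v + 3)*(v + 4)*(v^3 - 10*v^2 + 25*v) = (v - 5)*(v + 3)*(v + 4)*(v^2 - 5*v) = v*(v - 5)*(v + 3)*(v + 4)*(v - 5)
(4) = (t - 3)*(t^2 + 2*t - 8) = (t - 3)*(t + 4)*(t - 2)
(5) = (j - 1)*(j^4 - 4*j^3 - 7*j^2 + 34*j - 24) = (j - 2)*(j - 1)*(j^3 - 2*j^2 - 11*j + 12) = (j - 2)*(j - 1)^2*(j^2 - j - 12) = (j - 4)*(j - 2)*(j - 1)^2*(j + 3)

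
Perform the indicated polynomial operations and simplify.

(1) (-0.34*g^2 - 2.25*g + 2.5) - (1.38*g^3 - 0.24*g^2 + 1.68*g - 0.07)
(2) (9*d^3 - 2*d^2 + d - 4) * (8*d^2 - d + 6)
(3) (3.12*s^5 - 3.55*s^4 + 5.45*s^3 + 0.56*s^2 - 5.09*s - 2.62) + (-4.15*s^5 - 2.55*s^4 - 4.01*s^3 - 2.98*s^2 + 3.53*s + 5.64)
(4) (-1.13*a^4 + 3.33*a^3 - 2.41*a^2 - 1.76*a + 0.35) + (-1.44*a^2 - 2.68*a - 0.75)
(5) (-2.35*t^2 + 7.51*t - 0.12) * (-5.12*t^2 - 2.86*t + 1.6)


(1) = -1.38*g^3 - 0.1*g^2 - 3.93*g + 2.57
(2) = 72*d^5 - 25*d^4 + 64*d^3 - 45*d^2 + 10*d - 24
(3) = -1.03*s^5 - 6.1*s^4 + 1.44*s^3 - 2.42*s^2 - 1.56*s + 3.02
(4) = -1.13*a^4 + 3.33*a^3 - 3.85*a^2 - 4.44*a - 0.4
(5) = 12.032*t^4 - 31.7302*t^3 - 24.6242*t^2 + 12.3592*t - 0.192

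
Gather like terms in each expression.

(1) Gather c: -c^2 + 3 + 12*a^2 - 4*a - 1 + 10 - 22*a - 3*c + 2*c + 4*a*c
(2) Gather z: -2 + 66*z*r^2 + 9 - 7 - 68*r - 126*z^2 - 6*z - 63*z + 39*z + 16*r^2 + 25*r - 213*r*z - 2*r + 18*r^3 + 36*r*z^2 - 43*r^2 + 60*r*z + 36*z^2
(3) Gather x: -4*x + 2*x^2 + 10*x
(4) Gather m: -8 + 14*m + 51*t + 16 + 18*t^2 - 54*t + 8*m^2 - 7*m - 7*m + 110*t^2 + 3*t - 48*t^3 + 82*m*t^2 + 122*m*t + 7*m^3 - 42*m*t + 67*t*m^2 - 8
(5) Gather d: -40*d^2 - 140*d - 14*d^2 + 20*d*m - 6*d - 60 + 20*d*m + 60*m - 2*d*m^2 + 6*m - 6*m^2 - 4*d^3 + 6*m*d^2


(1) = 12*a^2 - 26*a - c^2 + c*(4*a - 1) + 12
(2) = 18*r^3 - 27*r^2 - 45*r + z^2*(36*r - 90) + z*(66*r^2 - 153*r - 30)
(3) = 2*x^2 + 6*x
(4) = 7*m^3 + m^2*(67*t + 8) + m*(82*t^2 + 80*t) - 48*t^3 + 128*t^2
(5) = -4*d^3 + d^2*(6*m - 54) + d*(-2*m^2 + 40*m - 146) - 6*m^2 + 66*m - 60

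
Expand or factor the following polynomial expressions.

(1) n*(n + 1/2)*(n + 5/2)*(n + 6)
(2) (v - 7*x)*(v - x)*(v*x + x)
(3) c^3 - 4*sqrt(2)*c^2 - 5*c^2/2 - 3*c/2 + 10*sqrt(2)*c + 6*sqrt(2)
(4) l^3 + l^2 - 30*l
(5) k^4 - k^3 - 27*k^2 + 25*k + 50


(1) = n^4 + 9*n^3 + 77*n^2/4 + 15*n/2
(2) = v^3*x - 8*v^2*x^2 + v^2*x + 7*v*x^3 - 8*v*x^2 + 7*x^3
(3) = (c - 3)*(c + 1/2)*(c - 4*sqrt(2))
(4) = l*(l - 5)*(l + 6)
(5) = (k - 5)*(k - 2)*(k + 1)*(k + 5)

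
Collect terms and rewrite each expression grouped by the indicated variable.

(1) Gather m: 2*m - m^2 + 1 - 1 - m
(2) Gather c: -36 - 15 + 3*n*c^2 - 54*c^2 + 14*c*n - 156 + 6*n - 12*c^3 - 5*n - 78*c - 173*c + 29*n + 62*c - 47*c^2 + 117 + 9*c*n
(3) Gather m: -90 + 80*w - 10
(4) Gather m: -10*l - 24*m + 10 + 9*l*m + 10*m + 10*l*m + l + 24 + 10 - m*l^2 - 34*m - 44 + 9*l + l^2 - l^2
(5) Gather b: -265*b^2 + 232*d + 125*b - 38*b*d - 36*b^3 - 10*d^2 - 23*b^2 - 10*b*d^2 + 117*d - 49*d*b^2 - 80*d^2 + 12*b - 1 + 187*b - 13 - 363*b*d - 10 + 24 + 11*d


(1) = -m^2 + m
(2) = -12*c^3 + c^2*(3*n - 101) + c*(23*n - 189) + 30*n - 90
(3) = 80*w - 100
(4) = m*(-l^2 + 19*l - 48)
(5) = -36*b^3 + b^2*(-49*d - 288) + b*(-10*d^2 - 401*d + 324) - 90*d^2 + 360*d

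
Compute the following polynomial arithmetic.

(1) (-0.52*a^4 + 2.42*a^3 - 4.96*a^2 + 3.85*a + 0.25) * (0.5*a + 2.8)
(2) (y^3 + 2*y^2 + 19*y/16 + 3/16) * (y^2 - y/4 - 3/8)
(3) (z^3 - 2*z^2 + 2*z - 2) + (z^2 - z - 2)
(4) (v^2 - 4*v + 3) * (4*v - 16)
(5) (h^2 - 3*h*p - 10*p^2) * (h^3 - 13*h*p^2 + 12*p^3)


(1) = -0.26*a^5 - 0.246*a^4 + 4.296*a^3 - 11.963*a^2 + 10.905*a + 0.7
(2) = y^5 + 7*y^4/4 + 5*y^3/16 - 55*y^2/64 - 63*y/128 - 9/128
(3) = z^3 - z^2 + z - 4
(4) = 4*v^3 - 32*v^2 + 76*v - 48
(5) = h^5 - 3*h^4*p - 23*h^3*p^2 + 51*h^2*p^3 + 94*h*p^4 - 120*p^5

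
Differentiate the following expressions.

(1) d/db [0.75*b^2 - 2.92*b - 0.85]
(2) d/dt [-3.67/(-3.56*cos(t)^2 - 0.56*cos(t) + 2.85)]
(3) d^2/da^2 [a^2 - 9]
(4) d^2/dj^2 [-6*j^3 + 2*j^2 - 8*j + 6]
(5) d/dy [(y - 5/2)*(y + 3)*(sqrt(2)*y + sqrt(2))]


(1) = 1.5*b - 2.92
(2) = (26.1304*cos(t) + 2.0552)*sin(t)/(3.56*cos(t)^2 + 0.56*cos(t) - 2.85)^2
(3) = 2
(4) = 4 - 36*j
(5) = sqrt(2)*(3*y^2 + 3*y - 7)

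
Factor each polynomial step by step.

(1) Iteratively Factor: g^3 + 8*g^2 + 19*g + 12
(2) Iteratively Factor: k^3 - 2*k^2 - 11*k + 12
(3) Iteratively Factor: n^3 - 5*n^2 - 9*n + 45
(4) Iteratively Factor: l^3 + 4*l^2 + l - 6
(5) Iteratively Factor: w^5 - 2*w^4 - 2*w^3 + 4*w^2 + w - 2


(1) = (g + 3)*(g^2 + 5*g + 4) = (g + 1)*(g + 3)*(g + 4)
(2) = (k - 4)*(k^2 + 2*k - 3) = (k - 4)*(k - 1)*(k + 3)
(3) = (n + 3)*(n^2 - 8*n + 15) = (n - 5)*(n + 3)*(n - 3)
(4) = (l + 3)*(l^2 + l - 2) = (l - 1)*(l + 3)*(l + 2)
(5) = (w + 1)*(w^4 - 3*w^3 + w^2 + 3*w - 2) = (w - 2)*(w + 1)*(w^3 - w^2 - w + 1) = (w - 2)*(w - 1)*(w + 1)*(w^2 - 1) = (w - 2)*(w - 1)*(w + 1)^2*(w - 1)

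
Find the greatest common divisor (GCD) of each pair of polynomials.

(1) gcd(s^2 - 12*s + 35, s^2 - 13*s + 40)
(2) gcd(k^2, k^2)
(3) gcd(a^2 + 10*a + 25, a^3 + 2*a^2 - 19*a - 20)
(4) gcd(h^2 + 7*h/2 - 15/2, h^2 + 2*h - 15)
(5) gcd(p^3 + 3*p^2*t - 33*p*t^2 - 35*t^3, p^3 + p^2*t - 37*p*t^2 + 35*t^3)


(1) = s - 5
(2) = gcd(k^2, k^2) = k^2
(3) = gcd((a + 5)^2, (a - 4)*(a + 1)*(a + 5)) = a + 5
(4) = gcd((h - 3/2)*(h + 5), (h - 3)*(h + 5)) = h + 5
(5) = gcd((p - 5*t)*(p + t)*(p + 7*t), (p - 5*t)*(p - t)*(p + 7*t)) = p^2 + 2*p*t - 35*t^2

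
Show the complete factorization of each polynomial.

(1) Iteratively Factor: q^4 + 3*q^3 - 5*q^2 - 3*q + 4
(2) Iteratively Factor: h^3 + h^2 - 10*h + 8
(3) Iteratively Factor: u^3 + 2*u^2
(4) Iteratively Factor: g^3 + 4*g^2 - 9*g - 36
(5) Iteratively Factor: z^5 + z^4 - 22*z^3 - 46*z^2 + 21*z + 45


(1) = (q - 1)*(q^3 + 4*q^2 - q - 4) = (q - 1)^2*(q^2 + 5*q + 4) = (q - 1)^2*(q + 4)*(q + 1)
(2) = (h + 4)*(h^2 - 3*h + 2) = (h - 2)*(h + 4)*(h - 1)
(3) = (u + 2)*(u^2) = u*(u + 2)*(u)
(4) = (g - 3)*(g^2 + 7*g + 12) = (g - 3)*(g + 4)*(g + 3)
(5) = (z + 3)*(z^4 - 2*z^3 - 16*z^2 + 2*z + 15) = (z - 1)*(z + 3)*(z^3 - z^2 - 17*z - 15) = (z - 5)*(z - 1)*(z + 3)*(z^2 + 4*z + 3) = (z - 5)*(z - 1)*(z + 1)*(z + 3)*(z + 3)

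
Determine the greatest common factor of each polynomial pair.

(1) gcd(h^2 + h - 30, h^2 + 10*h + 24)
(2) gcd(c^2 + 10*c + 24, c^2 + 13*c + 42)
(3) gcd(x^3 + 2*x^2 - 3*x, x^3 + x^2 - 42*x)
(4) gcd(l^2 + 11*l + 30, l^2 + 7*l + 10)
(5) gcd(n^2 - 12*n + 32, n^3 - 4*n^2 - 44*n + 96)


(1) = h + 6
(2) = gcd((c + 4)*(c + 6), (c + 6)*(c + 7)) = c + 6
(3) = gcd(x*(x - 1)*(x + 3), x*(x - 6)*(x + 7)) = x
(4) = gcd((l + 5)*(l + 6), (l + 2)*(l + 5)) = l + 5
(5) = n - 8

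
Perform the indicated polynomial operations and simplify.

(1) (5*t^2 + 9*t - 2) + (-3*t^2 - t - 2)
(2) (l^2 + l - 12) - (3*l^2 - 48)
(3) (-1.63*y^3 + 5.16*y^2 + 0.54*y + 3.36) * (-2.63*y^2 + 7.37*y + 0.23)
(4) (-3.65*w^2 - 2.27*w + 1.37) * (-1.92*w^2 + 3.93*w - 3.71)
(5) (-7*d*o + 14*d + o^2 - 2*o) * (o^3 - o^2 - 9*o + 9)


(1) = 2*t^2 + 8*t - 4
(2) = -2*l^2 + l + 36
(3) = 4.2869*y^5 - 25.5839*y^4 + 36.2341*y^3 - 3.6702*y^2 + 24.8874*y + 0.7728
(4) = 7.008*w^4 - 9.9861*w^3 + 1.99*w^2 + 13.8058*w - 5.0827
(5) = -7*d*o^4 + 21*d*o^3 + 49*d*o^2 - 189*d*o + 126*d + o^5 - 3*o^4 - 7*o^3 + 27*o^2 - 18*o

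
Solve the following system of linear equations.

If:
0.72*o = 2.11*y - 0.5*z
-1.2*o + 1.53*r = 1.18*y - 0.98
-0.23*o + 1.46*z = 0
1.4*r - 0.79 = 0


Then:
o = 1.12
r = 0.56
y = 0.42
z = 0.18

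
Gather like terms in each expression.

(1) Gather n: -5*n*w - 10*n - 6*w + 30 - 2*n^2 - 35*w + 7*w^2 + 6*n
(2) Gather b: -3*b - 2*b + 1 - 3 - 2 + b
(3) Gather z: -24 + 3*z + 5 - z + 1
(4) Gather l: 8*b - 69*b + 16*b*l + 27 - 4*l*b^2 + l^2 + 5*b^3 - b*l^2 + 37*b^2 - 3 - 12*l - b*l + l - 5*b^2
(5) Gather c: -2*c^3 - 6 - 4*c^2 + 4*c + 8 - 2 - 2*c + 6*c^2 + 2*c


(1) = -2*n^2 + n*(-5*w - 4) + 7*w^2 - 41*w + 30
(2) = -4*b - 4
(3) = 2*z - 18
(4) = 5*b^3 + 32*b^2 - 61*b + l^2*(1 - b) + l*(-4*b^2 + 15*b - 11) + 24
(5) = -2*c^3 + 2*c^2 + 4*c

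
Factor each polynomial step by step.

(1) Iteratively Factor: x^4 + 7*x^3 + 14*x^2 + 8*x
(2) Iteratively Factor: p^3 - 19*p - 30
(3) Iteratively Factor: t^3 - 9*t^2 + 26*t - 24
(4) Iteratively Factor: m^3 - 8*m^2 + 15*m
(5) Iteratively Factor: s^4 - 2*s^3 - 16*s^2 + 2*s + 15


(1) = (x + 1)*(x^3 + 6*x^2 + 8*x) = (x + 1)*(x + 4)*(x^2 + 2*x) = (x + 1)*(x + 2)*(x + 4)*(x)
(2) = (p + 3)*(p^2 - 3*p - 10) = (p + 2)*(p + 3)*(p - 5)
(3) = (t - 4)*(t^2 - 5*t + 6) = (t - 4)*(t - 3)*(t - 2)
(4) = (m - 3)*(m^2 - 5*m) = (m - 5)*(m - 3)*(m)
(5) = (s - 1)*(s^3 - s^2 - 17*s - 15) = (s - 5)*(s - 1)*(s^2 + 4*s + 3) = (s - 5)*(s - 1)*(s + 1)*(s + 3)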